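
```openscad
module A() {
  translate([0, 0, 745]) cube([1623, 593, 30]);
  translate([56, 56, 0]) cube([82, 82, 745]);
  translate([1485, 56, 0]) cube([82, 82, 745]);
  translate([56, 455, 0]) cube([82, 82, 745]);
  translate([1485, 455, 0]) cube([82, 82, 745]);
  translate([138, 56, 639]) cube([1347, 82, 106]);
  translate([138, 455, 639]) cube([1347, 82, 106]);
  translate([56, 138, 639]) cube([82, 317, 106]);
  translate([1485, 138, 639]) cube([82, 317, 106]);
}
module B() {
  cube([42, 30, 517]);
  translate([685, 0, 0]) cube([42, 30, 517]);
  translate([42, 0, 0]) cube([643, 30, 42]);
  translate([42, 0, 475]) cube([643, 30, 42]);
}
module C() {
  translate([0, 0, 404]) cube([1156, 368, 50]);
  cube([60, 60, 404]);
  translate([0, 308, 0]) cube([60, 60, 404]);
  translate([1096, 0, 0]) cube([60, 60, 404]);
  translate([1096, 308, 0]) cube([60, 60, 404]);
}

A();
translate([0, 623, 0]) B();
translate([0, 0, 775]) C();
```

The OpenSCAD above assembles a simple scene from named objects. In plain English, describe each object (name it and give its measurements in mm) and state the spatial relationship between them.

A is a rectangular dining table. The top is 1623×593×30 mm with its upper surface at z = 775 mm. It stands on four 82×82 mm square legs, each inset 56 mm from the nearest pair of top edges, running from the floor to the underside of the top. Four apron rails, 82 mm thick and 106 mm tall, run between adjacent legs with their top edges flush with the underside of the top and their outer faces flush with the legs' outer faces.

B is a picture frame with a 643×433 mm rectangular opening (x by z) and a uniform 42 mm border on every side. Frame depth is 30 mm along y. It is built from two vertical stiles running the full outside height and two horizontal rails spanning the gap between the stiles.

C is a bench: a 1156×368 mm seat slab, 50 mm thick, top at z = 454 mm, on four 60×60 mm square legs flush with the seat corners and standing on z = 0.

The picture frame is on the floor beside the table on its +y side. The bench is on top of the table.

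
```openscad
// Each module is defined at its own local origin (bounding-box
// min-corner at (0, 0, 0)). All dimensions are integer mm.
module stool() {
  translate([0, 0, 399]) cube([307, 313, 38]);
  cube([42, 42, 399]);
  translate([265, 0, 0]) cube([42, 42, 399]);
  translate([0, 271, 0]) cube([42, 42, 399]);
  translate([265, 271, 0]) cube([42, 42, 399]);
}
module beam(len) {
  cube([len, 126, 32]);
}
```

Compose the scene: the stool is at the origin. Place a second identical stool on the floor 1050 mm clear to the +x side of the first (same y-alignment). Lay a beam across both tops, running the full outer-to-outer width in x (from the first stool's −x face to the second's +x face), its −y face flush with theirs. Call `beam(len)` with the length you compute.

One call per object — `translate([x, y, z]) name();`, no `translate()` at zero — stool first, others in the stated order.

stool();
translate([1357, 0, 0]) stool();
translate([0, 0, 437]) beam(1664);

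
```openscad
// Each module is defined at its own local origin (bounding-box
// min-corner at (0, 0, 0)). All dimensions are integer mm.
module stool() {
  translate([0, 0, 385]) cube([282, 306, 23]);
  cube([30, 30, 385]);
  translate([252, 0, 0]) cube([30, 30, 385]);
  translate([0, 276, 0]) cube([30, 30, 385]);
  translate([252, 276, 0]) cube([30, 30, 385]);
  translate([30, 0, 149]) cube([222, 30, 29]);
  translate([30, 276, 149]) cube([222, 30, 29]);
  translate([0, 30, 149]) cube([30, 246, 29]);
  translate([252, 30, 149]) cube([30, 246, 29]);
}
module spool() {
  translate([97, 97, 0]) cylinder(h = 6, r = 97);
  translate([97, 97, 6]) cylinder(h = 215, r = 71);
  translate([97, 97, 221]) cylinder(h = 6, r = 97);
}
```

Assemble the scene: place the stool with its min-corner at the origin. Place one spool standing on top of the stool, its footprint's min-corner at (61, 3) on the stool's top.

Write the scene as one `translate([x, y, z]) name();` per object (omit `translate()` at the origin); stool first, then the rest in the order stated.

stool();
translate([61, 3, 408]) spool();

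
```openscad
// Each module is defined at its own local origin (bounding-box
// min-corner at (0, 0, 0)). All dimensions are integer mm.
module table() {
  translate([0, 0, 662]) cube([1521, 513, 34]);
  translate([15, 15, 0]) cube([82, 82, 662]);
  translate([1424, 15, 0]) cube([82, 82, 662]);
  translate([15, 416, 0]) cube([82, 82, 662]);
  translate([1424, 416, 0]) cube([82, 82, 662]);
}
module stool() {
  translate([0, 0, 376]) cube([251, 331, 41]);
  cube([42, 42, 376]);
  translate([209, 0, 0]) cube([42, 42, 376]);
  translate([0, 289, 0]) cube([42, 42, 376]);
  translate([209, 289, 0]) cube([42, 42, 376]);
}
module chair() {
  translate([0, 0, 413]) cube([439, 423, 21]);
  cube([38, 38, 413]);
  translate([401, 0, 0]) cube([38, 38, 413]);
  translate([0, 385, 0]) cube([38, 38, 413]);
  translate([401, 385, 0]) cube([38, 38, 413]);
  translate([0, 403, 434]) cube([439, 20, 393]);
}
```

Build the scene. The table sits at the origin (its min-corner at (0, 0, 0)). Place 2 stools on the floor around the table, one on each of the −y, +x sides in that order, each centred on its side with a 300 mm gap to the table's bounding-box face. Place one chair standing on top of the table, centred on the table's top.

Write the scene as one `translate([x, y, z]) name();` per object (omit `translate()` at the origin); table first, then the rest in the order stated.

table();
translate([635, -631, 0]) stool();
translate([1821, 91, 0]) stool();
translate([541, 45, 696]) chair();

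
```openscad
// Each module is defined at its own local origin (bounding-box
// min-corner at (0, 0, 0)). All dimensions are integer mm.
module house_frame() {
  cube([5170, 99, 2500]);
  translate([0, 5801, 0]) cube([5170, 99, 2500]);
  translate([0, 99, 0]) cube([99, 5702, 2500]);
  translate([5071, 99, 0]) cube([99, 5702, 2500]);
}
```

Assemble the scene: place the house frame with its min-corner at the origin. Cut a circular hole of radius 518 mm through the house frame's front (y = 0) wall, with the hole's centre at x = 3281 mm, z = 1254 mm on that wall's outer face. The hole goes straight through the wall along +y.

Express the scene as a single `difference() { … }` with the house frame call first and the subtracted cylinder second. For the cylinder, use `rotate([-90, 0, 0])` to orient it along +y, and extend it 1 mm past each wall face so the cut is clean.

difference() {
  house_frame();
  translate([3281, -1, 1254]) rotate([-90, 0, 0]) cylinder(h = 101, r = 518);
}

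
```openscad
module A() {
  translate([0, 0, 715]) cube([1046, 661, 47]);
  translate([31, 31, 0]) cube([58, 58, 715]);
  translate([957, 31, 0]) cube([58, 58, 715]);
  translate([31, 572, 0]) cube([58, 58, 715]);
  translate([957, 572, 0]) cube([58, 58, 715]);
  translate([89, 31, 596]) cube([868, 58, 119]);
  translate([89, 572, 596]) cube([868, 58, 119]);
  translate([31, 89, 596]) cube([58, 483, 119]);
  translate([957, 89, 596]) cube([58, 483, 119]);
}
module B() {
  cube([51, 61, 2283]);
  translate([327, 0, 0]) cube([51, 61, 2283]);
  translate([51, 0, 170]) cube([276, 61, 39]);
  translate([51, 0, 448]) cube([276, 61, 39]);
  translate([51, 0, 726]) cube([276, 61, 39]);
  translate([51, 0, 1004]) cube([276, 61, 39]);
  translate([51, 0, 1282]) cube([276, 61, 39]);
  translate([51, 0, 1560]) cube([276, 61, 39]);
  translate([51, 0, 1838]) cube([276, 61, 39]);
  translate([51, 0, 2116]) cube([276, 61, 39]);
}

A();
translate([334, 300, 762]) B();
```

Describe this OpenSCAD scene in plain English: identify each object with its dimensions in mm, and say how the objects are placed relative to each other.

A is a rectangular dining table. The top is 1046×661×47 mm with its upper surface at z = 762 mm. It stands on four 58×58 mm square legs, each inset 31 mm from the nearest pair of top edges, running from the floor to the underside of the top. Four apron rails, 58 mm thick and 119 mm tall, run between adjacent legs with their top edges flush with the underside of the top and their outer faces flush with the legs' outer faces.

B is a straight ladder. Two 51×61 mm vertical rails, 2283 mm tall, stand 378 mm apart (outside-to-outside) with their front faces coplanar on the −y side. 8 rungs, each 61 mm deep and 39 mm tall, span between the inner faces of the rails, front faces flush with the rails. The lowest rung's underside is at z = 170 mm and rungs are spaced 278 mm apart (underside to underside).

The ladder is on top of the table, centred.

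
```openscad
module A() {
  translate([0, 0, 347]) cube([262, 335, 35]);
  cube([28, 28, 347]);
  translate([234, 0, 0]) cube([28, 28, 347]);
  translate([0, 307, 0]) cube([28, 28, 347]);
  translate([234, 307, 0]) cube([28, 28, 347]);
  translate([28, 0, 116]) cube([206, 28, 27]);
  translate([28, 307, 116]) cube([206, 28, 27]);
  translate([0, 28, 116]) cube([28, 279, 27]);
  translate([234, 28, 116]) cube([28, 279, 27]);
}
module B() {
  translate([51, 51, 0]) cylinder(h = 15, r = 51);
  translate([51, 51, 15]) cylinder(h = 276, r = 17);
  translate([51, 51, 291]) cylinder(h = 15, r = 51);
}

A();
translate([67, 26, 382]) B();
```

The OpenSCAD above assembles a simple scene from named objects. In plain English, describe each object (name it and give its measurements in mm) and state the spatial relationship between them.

A is a simple wooden stool: a rectangular seat 262 mm (x) by 335 mm (y), 35 mm thick, top face at z = 382 mm, on four square legs, each 28×28 mm in cross-section. The legs rest on z = 0, each flush with a corner of the seat. Four stretchers, 28 mm wide and 27 mm tall, connect adjacent legs with their undersides at z = 116 mm, each running between the inner faces of the legs it joins and aligned with the legs' outer faces on the other axis.

B is a spool: two coaxial disc flanges of radius 51 mm and thickness 15 mm, joined by a core cylinder of radius 17 mm and height 276 mm. The lower flange rests on z = 0 and the three cylinders share a vertical axis.

The spool is on top of the stool.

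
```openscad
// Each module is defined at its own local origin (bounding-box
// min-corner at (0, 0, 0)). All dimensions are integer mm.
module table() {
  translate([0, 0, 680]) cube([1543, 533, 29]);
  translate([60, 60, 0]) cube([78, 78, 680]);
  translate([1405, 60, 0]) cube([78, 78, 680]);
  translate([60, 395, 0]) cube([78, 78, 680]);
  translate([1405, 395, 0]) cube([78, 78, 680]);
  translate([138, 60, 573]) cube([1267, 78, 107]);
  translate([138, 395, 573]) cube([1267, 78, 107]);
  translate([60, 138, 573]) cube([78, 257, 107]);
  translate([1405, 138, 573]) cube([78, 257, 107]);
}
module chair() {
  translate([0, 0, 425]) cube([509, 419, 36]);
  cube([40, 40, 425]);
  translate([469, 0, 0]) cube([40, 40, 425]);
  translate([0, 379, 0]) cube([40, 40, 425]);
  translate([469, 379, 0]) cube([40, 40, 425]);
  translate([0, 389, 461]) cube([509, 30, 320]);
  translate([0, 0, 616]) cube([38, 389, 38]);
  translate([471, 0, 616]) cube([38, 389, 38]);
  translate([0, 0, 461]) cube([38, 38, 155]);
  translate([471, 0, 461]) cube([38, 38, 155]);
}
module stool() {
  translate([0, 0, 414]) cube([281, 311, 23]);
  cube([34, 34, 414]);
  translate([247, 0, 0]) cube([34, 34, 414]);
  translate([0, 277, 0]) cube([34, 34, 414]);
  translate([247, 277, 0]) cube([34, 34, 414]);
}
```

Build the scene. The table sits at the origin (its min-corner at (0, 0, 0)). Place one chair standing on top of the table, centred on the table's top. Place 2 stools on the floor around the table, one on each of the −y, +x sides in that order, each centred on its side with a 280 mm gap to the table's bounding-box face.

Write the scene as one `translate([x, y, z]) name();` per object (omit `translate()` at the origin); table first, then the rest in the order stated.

table();
translate([517, 57, 709]) chair();
translate([631, -591, 0]) stool();
translate([1823, 111, 0]) stool();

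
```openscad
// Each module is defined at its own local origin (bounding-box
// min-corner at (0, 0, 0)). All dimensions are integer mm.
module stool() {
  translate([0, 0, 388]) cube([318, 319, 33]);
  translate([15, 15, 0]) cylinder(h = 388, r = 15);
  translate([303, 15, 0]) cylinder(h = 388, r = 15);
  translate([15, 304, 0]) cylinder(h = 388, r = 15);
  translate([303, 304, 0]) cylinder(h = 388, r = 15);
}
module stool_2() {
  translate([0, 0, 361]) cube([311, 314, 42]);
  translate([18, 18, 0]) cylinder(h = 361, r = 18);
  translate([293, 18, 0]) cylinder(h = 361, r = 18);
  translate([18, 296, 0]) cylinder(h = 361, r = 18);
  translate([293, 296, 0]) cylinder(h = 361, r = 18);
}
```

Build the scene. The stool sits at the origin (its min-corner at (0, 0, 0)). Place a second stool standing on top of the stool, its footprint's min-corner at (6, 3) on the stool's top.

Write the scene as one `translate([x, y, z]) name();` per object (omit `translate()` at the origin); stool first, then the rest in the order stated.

stool();
translate([6, 3, 421]) stool_2();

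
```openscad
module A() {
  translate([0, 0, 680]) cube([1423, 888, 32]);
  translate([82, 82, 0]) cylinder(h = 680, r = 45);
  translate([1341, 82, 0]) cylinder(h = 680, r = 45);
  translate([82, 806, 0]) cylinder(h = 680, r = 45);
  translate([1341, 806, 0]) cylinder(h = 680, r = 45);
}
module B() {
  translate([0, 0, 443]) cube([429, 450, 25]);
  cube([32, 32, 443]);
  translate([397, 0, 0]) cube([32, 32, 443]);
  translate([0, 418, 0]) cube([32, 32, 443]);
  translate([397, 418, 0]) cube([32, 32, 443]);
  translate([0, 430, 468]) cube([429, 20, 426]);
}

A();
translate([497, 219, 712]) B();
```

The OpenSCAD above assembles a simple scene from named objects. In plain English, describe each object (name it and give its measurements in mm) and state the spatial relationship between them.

A is a table: top 1423 mm (x) × 888 mm (y), 32 mm thick, upper face at z = 712 mm, on four round legs of 90 mm diameter, each leg's bounding box inset 37 mm from the nearest pair of top edges, running from z = 0 to the bottom of the top.

B is a chair. The seat is a 429×450×25 mm slab with its top at z = 468 mm, on four 32×32 mm corner legs (flush with the seat edges, standing on z = 0). A flat backrest 20 mm thick, 426 mm tall, spans the full seat width and rises from the seat top along its +y edge, rear face flush with the rear of the seat.

The chair is on top of the table, centred.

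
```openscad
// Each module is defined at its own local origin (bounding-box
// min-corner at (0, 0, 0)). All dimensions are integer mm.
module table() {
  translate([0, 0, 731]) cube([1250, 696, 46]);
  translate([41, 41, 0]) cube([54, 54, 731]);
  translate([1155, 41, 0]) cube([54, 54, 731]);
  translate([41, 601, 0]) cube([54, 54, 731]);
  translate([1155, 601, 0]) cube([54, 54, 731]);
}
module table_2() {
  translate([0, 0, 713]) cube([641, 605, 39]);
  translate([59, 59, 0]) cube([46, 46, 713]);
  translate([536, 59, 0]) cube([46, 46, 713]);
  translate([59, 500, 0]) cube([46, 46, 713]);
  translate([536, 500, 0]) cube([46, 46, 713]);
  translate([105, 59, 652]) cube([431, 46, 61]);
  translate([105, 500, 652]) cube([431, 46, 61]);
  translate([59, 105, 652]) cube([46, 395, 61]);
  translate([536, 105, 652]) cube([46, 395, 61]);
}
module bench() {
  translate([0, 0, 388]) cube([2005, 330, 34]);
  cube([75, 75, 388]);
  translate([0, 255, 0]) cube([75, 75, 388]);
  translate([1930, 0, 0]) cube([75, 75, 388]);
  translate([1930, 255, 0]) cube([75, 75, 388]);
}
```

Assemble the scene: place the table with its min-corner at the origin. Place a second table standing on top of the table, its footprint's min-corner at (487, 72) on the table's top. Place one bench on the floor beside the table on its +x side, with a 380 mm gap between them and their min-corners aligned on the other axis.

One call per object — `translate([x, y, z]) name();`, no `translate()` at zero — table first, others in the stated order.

table();
translate([487, 72, 777]) table_2();
translate([1630, 0, 0]) bench();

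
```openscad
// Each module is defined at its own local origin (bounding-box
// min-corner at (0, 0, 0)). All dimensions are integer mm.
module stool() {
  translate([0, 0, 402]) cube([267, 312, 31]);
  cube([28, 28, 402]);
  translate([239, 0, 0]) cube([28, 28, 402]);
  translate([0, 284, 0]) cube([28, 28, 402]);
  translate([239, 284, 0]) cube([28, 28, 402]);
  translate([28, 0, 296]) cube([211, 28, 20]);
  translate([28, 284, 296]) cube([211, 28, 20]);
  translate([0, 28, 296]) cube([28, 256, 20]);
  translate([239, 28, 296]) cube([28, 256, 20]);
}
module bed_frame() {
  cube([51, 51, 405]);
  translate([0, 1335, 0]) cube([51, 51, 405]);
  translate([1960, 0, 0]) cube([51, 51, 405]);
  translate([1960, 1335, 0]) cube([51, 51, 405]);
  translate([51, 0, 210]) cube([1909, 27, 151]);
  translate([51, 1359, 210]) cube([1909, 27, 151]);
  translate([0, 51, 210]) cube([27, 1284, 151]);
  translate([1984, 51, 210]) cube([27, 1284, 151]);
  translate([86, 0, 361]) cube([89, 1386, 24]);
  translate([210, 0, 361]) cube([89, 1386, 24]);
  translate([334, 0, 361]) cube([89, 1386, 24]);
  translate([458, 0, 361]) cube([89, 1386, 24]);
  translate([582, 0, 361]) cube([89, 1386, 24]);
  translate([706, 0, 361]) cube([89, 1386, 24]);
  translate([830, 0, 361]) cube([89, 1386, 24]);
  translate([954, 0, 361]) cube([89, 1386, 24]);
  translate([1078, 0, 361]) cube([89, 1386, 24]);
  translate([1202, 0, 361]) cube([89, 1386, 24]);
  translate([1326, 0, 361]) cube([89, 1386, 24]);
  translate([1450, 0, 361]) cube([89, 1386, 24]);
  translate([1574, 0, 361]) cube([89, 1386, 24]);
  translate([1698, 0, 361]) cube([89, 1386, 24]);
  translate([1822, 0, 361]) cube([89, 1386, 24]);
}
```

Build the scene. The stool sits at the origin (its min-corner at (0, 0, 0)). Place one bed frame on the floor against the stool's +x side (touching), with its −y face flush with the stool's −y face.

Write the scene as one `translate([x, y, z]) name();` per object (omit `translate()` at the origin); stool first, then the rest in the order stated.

stool();
translate([267, 0, 0]) bed_frame();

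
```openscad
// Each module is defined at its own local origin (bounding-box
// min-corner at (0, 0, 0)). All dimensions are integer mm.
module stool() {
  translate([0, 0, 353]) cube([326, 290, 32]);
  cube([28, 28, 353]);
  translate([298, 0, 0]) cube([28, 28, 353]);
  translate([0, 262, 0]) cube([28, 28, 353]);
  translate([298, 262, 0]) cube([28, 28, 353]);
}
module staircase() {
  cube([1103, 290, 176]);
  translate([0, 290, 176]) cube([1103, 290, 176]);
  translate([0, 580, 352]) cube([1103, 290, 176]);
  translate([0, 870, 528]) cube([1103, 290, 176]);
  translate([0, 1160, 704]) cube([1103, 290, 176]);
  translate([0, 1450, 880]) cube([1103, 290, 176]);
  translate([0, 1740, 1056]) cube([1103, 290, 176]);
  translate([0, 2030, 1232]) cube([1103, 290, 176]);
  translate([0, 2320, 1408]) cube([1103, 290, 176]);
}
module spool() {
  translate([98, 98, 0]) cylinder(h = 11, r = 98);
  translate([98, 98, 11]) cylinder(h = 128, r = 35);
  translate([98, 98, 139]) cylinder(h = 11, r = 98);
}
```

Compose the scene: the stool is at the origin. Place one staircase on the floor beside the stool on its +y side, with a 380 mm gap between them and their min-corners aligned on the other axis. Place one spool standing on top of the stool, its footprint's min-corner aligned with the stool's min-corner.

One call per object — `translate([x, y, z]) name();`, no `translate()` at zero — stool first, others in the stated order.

stool();
translate([0, 670, 0]) staircase();
translate([0, 0, 385]) spool();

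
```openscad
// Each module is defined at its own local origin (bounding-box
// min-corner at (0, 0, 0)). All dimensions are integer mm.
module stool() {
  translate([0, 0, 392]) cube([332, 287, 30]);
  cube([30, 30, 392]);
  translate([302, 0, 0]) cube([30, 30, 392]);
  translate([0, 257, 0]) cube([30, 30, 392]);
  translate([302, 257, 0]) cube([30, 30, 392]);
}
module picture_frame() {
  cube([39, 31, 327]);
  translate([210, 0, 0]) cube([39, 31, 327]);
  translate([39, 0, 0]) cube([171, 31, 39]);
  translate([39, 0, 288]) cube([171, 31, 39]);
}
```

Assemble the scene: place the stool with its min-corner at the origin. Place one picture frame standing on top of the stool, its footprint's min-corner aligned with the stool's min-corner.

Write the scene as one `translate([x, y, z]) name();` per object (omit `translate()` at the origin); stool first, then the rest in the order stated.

stool();
translate([0, 0, 422]) picture_frame();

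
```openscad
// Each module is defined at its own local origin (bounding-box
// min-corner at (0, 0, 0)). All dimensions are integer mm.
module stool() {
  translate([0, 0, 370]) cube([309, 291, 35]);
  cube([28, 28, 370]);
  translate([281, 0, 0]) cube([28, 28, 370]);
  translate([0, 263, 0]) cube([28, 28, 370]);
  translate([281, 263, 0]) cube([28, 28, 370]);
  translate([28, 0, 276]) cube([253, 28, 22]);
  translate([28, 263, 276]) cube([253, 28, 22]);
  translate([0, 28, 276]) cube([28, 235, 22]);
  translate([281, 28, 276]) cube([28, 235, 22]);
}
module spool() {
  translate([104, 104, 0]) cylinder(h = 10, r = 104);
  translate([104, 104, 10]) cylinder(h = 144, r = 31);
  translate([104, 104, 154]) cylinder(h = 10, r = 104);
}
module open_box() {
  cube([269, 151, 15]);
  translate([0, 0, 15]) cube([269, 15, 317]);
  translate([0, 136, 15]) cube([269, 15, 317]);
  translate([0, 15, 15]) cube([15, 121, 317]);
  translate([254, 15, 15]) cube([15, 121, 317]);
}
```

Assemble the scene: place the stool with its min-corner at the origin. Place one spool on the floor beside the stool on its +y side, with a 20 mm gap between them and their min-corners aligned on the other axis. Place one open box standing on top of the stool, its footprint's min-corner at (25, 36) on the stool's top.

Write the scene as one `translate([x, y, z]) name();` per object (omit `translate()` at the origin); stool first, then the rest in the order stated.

stool();
translate([0, 311, 0]) spool();
translate([25, 36, 405]) open_box();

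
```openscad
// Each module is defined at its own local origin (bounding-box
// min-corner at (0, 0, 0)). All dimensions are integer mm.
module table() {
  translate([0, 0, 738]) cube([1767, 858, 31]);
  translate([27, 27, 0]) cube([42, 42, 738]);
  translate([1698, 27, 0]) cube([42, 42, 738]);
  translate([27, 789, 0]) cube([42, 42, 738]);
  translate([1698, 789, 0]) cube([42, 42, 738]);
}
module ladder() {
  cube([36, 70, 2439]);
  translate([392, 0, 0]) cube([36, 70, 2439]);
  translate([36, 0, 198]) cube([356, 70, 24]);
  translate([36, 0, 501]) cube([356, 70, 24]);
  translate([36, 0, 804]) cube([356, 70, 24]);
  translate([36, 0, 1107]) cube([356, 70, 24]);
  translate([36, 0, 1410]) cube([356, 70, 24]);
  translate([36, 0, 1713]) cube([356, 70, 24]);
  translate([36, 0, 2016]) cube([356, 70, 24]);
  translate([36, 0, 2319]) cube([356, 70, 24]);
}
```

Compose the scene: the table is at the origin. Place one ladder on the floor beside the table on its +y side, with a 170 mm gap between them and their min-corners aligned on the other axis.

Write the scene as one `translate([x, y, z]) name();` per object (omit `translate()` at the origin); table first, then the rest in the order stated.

table();
translate([0, 1028, 0]) ladder();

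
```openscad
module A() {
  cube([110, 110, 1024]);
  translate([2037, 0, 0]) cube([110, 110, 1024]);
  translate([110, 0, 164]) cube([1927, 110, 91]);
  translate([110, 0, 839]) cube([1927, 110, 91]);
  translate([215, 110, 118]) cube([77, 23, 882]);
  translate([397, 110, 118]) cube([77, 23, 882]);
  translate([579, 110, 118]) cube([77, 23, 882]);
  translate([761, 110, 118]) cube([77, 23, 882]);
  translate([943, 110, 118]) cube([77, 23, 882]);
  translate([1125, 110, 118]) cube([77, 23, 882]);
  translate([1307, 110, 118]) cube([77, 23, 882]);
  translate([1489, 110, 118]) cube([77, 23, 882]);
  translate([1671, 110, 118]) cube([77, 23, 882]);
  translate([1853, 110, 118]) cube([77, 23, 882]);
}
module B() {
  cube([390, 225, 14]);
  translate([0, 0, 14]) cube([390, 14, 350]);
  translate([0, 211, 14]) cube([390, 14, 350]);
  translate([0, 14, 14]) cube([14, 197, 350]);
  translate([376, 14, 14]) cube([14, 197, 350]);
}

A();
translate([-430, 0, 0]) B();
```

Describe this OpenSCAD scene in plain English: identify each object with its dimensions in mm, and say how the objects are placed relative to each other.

A is a fence section. Two 110×110 mm posts, 1024 mm tall, stand on the floor with a clear span of 1927 mm between their inner faces. Two horizontal rails of 110×91 mm section span the gap between the posts with their undersides at z = 164 mm and z = 839 mm, flush with the posts' −y face. 10 pickets, each 77 mm wide, 23 mm thick and 882 mm tall, are fixed to the +y face of the rails with their bottoms at z = 118 mm, evenly spaced across the span with equal gaps (rounded down to the nearest mm) at the −x end and between each pair — any rounding remainder accumulates at the +x end.

B is an open-topped rectangular box: outside dimensions 390×225×364 mm, with a uniform wall and base thickness of 14 mm. The base is a full 390×225 slab on the floor; four walls sit on top of the base. The front and back walls (the −y and +y sides) span the full width; the two side walls fit between them.

The open box is on the floor beside the fence section on its −x side.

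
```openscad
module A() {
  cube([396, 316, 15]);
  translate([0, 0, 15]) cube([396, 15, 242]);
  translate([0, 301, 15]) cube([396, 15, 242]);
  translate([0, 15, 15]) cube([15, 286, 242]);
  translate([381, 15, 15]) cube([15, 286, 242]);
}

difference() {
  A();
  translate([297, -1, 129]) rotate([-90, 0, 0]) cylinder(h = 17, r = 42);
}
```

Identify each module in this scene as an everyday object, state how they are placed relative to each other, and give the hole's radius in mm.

A is an open box. The open box has a circular hole through its front wall. The hole's radius is 42 mm.

The subtracted cylinder has r = 42 mm.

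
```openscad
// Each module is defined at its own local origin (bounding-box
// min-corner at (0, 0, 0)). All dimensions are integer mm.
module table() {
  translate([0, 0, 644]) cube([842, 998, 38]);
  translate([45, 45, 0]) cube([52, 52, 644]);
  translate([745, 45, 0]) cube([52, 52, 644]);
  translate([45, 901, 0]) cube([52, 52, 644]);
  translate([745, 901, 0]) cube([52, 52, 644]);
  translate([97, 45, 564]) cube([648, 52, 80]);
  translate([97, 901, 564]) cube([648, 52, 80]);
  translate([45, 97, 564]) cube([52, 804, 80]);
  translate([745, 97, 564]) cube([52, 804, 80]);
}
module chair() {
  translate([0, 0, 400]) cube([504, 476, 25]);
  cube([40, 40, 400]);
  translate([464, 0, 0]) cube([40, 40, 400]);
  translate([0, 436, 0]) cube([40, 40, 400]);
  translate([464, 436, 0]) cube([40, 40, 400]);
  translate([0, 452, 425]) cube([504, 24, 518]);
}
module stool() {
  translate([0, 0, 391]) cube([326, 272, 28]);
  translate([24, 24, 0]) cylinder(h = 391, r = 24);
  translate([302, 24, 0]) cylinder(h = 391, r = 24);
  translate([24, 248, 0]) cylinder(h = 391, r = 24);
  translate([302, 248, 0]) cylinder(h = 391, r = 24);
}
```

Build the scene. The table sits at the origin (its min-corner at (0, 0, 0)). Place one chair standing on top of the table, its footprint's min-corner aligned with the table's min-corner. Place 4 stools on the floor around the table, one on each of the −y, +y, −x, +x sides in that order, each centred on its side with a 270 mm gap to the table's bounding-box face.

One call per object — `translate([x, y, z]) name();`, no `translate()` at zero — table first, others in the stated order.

table();
translate([0, 0, 682]) chair();
translate([258, -542, 0]) stool();
translate([258, 1268, 0]) stool();
translate([-596, 363, 0]) stool();
translate([1112, 363, 0]) stool();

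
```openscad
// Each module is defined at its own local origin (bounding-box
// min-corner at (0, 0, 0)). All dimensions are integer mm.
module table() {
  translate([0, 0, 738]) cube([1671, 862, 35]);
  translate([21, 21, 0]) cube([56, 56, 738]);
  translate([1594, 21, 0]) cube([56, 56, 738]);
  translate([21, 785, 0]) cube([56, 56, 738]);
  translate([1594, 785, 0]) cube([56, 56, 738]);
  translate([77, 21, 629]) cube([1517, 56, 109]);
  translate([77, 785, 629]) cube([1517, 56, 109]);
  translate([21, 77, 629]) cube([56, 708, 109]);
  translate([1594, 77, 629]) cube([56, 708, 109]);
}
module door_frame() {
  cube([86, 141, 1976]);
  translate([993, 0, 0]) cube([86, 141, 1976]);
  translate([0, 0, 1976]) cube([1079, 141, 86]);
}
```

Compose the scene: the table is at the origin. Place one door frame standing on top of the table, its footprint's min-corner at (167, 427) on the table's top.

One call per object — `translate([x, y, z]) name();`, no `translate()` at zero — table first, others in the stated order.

table();
translate([167, 427, 773]) door_frame();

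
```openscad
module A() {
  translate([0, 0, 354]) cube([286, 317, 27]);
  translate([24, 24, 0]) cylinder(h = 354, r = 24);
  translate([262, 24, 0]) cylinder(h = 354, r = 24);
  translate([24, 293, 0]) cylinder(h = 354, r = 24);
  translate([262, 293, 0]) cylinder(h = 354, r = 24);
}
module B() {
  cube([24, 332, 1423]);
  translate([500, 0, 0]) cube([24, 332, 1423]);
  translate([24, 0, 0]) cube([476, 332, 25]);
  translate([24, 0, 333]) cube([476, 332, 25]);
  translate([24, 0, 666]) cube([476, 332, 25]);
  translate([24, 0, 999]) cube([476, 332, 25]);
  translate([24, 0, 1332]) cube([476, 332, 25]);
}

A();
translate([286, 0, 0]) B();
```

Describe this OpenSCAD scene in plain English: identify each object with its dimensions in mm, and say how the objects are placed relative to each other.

A is a four-legged stool. The seat is a 286×317×27 mm slab whose top surface is at z = 381 mm; four round legs, each 48 mm in diameter, run from the floor (z = 0) to the underside of the seat, each leg's axis is inset half a diameter from the nearest pair of seat edges (so the leg's bounding box is flush with the corner).

B is a bookshelf 524 mm wide overall, 332 mm deep and 1423 mm tall. The two sides are 24 mm thick vertical panels. 5 horizontal shelves of 25 mm thickness span between the inner faces of the sides; the lowest shelf sits on the floor and shelves are stacked with a clear vertical gap of 308 mm between each pair.

The bookshelf is against the stool's +x side, with their −y faces flush.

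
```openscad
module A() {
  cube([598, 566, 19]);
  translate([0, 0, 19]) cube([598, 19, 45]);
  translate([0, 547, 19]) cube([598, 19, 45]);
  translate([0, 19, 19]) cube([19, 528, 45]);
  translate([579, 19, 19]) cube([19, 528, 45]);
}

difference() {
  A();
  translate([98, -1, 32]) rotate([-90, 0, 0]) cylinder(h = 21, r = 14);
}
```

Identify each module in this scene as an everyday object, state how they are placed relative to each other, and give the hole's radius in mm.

The subtracted cylinder has r = 14 mm.

A is an open box. The open box has a circular hole through its front wall. The hole's radius is 14 mm.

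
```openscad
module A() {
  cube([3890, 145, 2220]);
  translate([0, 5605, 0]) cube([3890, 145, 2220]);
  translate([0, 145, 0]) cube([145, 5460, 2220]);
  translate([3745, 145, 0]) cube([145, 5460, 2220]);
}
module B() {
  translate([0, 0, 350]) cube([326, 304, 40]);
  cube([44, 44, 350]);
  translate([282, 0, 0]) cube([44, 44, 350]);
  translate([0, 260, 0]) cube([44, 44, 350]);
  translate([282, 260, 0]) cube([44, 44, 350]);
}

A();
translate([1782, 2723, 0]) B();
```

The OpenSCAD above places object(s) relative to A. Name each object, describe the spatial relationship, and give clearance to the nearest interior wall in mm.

A is a house frame. B is a stool. The stool sits inside the house frame, centred. The clearance to the nearest interior wall is 1637 mm.

Clearances: x = 1637, y = 2578; minimum 1637 mm.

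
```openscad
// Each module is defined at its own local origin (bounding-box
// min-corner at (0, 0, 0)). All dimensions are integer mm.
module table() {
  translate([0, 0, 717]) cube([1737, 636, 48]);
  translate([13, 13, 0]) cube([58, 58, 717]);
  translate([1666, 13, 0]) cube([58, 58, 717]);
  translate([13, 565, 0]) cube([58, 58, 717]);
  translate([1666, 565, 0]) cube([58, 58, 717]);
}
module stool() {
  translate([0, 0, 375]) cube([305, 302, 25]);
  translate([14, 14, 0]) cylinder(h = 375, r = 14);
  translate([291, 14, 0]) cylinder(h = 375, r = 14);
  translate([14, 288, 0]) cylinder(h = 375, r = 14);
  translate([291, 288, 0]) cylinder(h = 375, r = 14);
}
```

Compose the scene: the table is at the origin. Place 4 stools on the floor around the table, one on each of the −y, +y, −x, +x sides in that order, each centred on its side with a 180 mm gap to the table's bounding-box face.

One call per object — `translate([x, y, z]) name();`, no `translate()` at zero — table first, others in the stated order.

table();
translate([716, -482, 0]) stool();
translate([716, 816, 0]) stool();
translate([-485, 167, 0]) stool();
translate([1917, 167, 0]) stool();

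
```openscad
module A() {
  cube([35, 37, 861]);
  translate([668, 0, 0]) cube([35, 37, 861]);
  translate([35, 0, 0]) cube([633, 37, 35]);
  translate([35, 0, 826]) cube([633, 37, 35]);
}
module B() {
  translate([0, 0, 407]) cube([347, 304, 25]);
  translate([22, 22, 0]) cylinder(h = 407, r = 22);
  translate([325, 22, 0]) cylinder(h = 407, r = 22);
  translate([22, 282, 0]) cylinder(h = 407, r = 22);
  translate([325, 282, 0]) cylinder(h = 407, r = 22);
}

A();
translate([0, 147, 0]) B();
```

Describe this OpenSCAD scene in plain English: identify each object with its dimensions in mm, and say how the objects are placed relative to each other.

A is a picture frame with a 633×791 mm rectangular opening (x by z) and a uniform 35 mm border on every side. Frame depth is 37 mm along y. It is built from two vertical stiles running the full outside height and two horizontal rails spanning the gap between the stiles.

B is a four-legged stool. The seat is a 347×304×25 mm slab whose top surface is at z = 432 mm; four round legs, each 44 mm in diameter, run from the floor (z = 0) to the underside of the seat, each leg's axis is inset half a diameter from the nearest pair of seat edges (so the leg's bounding box is flush with the corner).

The stool is on the floor beside the picture frame on its +y side.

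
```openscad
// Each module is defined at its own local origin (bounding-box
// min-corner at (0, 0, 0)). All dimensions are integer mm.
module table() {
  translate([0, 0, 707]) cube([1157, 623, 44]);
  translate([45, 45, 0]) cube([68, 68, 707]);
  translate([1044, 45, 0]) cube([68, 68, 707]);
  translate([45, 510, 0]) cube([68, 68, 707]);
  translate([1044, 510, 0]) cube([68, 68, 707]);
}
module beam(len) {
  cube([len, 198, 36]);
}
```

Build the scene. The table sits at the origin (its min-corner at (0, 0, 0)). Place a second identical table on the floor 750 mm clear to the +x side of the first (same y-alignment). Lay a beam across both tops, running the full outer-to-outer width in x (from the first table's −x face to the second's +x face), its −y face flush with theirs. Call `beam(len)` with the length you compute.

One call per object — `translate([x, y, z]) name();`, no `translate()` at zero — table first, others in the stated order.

table();
translate([1907, 0, 0]) table();
translate([0, 0, 751]) beam(3064);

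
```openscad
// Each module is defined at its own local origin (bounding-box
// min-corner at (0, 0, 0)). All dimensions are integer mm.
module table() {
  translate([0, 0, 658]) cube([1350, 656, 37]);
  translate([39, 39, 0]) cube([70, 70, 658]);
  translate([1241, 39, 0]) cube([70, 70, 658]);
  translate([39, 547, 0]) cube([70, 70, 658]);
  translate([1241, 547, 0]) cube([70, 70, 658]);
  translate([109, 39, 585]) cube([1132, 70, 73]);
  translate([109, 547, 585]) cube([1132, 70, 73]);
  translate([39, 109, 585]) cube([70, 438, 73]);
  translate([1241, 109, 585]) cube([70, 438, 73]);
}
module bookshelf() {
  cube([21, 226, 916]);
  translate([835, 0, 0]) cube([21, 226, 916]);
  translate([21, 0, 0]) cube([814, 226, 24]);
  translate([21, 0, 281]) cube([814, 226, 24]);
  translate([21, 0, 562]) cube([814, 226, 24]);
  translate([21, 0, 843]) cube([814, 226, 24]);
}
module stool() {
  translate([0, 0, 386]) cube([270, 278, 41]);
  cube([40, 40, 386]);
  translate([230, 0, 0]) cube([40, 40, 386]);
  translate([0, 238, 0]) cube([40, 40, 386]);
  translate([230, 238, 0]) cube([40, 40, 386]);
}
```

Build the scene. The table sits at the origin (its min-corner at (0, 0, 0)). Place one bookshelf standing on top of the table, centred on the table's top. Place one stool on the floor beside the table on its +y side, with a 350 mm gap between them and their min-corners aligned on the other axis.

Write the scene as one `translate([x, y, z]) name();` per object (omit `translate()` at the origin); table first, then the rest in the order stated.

table();
translate([247, 215, 695]) bookshelf();
translate([0, 1006, 0]) stool();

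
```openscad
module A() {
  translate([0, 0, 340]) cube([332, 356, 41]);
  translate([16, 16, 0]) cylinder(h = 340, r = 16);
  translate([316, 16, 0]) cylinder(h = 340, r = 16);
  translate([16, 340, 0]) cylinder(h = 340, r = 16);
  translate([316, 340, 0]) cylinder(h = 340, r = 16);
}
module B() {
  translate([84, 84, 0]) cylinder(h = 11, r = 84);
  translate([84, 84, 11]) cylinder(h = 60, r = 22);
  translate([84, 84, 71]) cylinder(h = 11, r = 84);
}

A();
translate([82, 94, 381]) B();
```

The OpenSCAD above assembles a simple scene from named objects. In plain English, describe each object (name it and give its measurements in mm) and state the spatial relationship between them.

A is a simple wooden stool: a rectangular seat 332 mm (x) by 356 mm (y), 41 mm thick, top face at z = 381 mm, on four round legs, each 32 mm in diameter. The legs rest on z = 0, each leg's axis is inset half a diameter from the nearest pair of seat edges (so the leg's bounding box is flush with the corner).

B is a spool: two coaxial disc flanges of radius 84 mm and thickness 11 mm, joined by a core cylinder of radius 22 mm and height 60 mm. The lower flange rests on z = 0 and the three cylinders share a vertical axis.

The spool is on top of the stool, centred.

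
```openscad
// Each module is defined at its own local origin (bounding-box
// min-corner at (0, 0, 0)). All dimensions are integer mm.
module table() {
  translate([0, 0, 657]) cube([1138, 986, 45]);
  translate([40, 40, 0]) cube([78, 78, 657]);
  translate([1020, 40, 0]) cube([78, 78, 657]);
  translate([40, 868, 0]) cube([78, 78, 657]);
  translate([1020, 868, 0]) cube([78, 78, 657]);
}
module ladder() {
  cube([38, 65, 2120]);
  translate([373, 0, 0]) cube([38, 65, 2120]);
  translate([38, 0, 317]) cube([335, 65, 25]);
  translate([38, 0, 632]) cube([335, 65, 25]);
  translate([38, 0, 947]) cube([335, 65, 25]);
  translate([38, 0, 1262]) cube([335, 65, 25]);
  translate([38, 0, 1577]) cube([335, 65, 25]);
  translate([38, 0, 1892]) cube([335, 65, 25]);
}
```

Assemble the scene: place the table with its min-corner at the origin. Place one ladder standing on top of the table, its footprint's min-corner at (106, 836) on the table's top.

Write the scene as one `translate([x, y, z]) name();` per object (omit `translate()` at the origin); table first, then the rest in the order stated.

table();
translate([106, 836, 702]) ladder();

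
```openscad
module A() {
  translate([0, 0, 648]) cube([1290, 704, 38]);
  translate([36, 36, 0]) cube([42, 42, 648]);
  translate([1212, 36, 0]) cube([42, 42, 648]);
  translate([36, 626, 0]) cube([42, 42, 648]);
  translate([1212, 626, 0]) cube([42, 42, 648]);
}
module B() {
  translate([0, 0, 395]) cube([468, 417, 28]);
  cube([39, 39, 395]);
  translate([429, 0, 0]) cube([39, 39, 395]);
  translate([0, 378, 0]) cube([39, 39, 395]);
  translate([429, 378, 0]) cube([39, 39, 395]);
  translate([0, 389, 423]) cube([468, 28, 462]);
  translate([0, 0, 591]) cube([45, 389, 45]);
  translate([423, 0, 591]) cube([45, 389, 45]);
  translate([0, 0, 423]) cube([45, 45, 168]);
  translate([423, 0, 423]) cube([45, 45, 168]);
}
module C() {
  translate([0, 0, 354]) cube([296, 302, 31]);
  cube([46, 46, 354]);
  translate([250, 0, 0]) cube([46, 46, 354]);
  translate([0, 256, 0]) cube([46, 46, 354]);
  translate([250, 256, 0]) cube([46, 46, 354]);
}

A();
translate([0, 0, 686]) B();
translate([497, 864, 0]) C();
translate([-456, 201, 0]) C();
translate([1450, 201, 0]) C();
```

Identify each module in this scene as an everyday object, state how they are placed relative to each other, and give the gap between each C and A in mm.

Each stool's nearest face is 160 mm from the table's bounding box.

A is a table. B is a chair. C is a stool. The chair is on top of the table. Three stools sit around the table at the +y, −x, +x sides. The gap between each stool and the table is 160 mm.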